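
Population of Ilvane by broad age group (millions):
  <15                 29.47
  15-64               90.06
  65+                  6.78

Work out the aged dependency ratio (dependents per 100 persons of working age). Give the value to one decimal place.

Old-age dependency ratio = 6.78 / 90.06 × 100 = 7.5

Old-age dependency ratio: 7.5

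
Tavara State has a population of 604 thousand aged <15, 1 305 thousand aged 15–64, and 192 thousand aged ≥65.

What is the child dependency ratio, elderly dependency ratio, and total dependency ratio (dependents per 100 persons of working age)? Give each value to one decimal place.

Youth dependency ratio = 604 / 1 305 × 100 = 46.3
Old-age dependency ratio = 192 / 1 305 × 100 = 14.7
Total dependency ratio = (604 + 192) / 1 305 × 100 = 796 / 1 305 × 100 = 61.0

Youth dependency ratio: 46.3
Old-age dependency ratio: 14.7
Total dependency ratio: 61.0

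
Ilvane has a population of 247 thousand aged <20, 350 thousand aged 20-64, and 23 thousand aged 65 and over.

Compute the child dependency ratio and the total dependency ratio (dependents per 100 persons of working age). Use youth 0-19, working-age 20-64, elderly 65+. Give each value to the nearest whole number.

Youth dependency ratio = 247 / 350 × 100 = 71
Total dependency ratio = (247 + 23) / 350 × 100 = 270 / 350 × 100 = 77

Youth dependency ratio: 71
Total dependency ratio: 77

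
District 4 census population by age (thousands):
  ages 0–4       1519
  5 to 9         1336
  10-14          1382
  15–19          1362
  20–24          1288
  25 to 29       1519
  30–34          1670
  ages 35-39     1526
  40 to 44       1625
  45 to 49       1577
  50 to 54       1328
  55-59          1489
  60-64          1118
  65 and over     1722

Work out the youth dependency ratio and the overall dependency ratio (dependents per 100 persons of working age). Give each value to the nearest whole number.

0–14: 1519 + 1336 + 1382 = 4237
15–64: 1362 + 1288 + 1519 + 1670 + 1526 + 1625 + 1577 + 1328 + 1489 + 1118 = 14502
65+: 1722
Youth dependency ratio = 4237 / 14502 × 100 = 29
Total dependency ratio = (4237 + 1722) / 14502 × 100 = 5959 / 14502 × 100 = 41

Youth dependency ratio: 29
Total dependency ratio: 41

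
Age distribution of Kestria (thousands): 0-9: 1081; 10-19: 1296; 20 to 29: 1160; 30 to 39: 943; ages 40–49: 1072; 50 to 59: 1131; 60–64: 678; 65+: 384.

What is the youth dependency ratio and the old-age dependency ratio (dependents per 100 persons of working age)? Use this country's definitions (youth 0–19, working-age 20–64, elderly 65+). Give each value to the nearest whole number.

0–19: 1081 + 1296 = 2377
20–64: 1160 + 943 + 1072 + 1131 + 678 = 4984
65+: 384
Youth dependency ratio = 2377 / 4984 × 100 = 48
Old-age dependency ratio = 384 / 4984 × 100 = 8

Youth dependency ratio: 48
Old-age dependency ratio: 8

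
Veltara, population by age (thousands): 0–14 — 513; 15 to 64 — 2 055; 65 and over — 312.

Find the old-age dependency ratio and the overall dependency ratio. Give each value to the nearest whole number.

Old-age dependency ratio: 15
Total dependency ratio: 40

Old-age dependency ratio = 312 / 2 055 × 100 = 15
Total dependency ratio = (513 + 312) / 2 055 × 100 = 825 / 2 055 × 100 = 40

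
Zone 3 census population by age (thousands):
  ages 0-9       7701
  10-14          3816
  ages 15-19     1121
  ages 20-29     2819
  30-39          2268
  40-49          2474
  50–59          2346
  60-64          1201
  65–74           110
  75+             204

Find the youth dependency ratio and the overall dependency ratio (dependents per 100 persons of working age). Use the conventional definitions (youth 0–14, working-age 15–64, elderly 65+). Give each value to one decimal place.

0–14: 7701 + 3816 = 11517
15–64: 1121 + 2819 + 2268 + 2474 + 2346 + 1201 = 12229
65+: 110 + 204 = 314
Youth dependency ratio = 11517 / 12229 × 100 = 94.2
Total dependency ratio = (11517 + 314) / 12229 × 100 = 11831 / 12229 × 100 = 96.7

Youth dependency ratio: 94.2
Total dependency ratio: 96.7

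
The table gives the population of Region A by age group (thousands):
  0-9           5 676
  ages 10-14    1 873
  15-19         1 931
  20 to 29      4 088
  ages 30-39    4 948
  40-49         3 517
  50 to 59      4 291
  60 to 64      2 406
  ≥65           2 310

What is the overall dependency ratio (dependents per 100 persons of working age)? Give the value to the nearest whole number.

Total dependency ratio: 47

0–14: 5 676 + 1 873 = 7 549
15–64: 1 931 + 4 088 + 4 948 + 3 517 + 4 291 + 2 406 = 21 181
65+: 2 310
Total dependency ratio = (7 549 + 2 310) / 21 181 × 100 = 9 859 / 21 181 × 100 = 47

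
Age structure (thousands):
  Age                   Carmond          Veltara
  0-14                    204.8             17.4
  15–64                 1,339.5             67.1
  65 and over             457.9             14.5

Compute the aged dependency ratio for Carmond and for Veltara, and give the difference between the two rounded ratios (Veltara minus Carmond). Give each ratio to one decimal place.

Carmond: 457.9 / 1,339.5 × 100 = 34.2
Veltara: 14.5 / 67.1 × 100 = 21.6

Carmond: 34.2
Veltara: 21.6
Difference: -12.6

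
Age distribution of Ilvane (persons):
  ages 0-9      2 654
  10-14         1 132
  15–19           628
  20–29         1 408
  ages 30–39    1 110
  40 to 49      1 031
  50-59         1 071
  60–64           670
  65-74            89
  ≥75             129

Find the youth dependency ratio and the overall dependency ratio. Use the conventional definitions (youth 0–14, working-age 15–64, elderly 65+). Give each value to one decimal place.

0–14: 2 654 + 1 132 = 3 786
15–64: 628 + 1 408 + 1 110 + 1 031 + 1 071 + 670 = 5 918
65+: 89 + 129 = 218
Youth dependency ratio = 3 786 / 5 918 × 100 = 64.0
Total dependency ratio = (3 786 + 218) / 5 918 × 100 = 4 004 / 5 918 × 100 = 67.7

Youth dependency ratio: 64.0
Total dependency ratio: 67.7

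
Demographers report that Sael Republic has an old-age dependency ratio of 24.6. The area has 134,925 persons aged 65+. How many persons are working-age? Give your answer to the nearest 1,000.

Working-age: 548,000

Old-age dependency ratio = elderly / working-age × 100
24.6 = 134,925 / W × 100
⇒ 548,000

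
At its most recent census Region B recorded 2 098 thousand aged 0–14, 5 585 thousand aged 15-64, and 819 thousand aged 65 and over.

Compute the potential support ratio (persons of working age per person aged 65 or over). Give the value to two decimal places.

Potential support ratio: 6.82

Potential support ratio = 5 585 / 819 = 6.82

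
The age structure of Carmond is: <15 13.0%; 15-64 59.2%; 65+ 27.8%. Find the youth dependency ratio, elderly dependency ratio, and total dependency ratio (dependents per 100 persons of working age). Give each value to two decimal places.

Youth dependency ratio: 21.96
Old-age dependency ratio: 46.96
Total dependency ratio: 68.92

Youth dependency ratio = 13.0 / 59.2 × 100 = 21.96
Old-age dependency ratio = 27.8 / 59.2 × 100 = 46.96
Total dependency ratio = (13.0 + 27.8) / 59.2 × 100 = 40.8 / 59.2 × 100 = 68.92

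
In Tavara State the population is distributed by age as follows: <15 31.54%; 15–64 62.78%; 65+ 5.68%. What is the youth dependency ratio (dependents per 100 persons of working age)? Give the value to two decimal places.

Youth dependency ratio = 31.54 / 62.78 × 100 = 50.24

Youth dependency ratio: 50.24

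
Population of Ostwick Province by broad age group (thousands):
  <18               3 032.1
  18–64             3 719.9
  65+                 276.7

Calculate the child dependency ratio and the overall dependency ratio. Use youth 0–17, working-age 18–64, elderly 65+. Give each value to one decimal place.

Youth dependency ratio = 3 032.1 / 3 719.9 × 100 = 81.5
Total dependency ratio = (3 032.1 + 276.7) / 3 719.9 × 100 = 3 308.8 / 3 719.9 × 100 = 88.9

Youth dependency ratio: 81.5
Total dependency ratio: 88.9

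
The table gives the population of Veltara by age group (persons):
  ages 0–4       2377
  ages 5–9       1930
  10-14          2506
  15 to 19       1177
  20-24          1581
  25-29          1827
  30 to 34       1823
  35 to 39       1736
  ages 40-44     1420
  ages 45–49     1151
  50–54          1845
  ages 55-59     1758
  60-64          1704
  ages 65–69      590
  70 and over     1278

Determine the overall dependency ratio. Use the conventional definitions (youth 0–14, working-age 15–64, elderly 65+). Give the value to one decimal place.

0–14: 2377 + 1930 + 2506 = 6813
15–64: 1177 + 1581 + 1827 + 1823 + 1736 + 1420 + 1151 + 1845 + 1758 + 1704 = 16022
65+: 590 + 1278 = 1868
Total dependency ratio = (6813 + 1868) / 16022 × 100 = 8681 / 16022 × 100 = 54.2

Total dependency ratio: 54.2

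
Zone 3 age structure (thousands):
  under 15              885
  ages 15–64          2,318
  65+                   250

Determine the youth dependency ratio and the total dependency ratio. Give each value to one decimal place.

Youth dependency ratio = 885 / 2,318 × 100 = 38.2
Total dependency ratio = (885 + 250) / 2,318 × 100 = 1,135 / 2,318 × 100 = 49.0

Youth dependency ratio: 38.2
Total dependency ratio: 49.0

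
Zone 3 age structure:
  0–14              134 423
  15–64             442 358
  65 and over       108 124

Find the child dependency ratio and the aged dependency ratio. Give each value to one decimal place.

Youth dependency ratio: 30.4
Old-age dependency ratio: 24.4

Youth dependency ratio = 134 423 / 442 358 × 100 = 30.4
Old-age dependency ratio = 108 124 / 442 358 × 100 = 24.4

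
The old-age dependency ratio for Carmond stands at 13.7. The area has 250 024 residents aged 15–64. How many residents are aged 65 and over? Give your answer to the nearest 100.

Old-age dependency ratio = elderly / working-age × 100
13.7 = E / 250 024 × 100
⇒ 34 300

Aged 65 and over: 34 300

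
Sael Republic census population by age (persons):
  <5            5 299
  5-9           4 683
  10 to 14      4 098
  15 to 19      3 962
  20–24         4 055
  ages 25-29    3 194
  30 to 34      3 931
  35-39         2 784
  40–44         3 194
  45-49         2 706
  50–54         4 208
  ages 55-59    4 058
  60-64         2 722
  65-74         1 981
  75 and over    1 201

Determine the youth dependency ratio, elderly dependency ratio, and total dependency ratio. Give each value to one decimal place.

Youth dependency ratio: 40.4
Old-age dependency ratio: 9.1
Total dependency ratio: 49.6

0–14: 5 299 + 4 683 + 4 098 = 14 080
15–64: 3 962 + 4 055 + 3 194 + 3 931 + 2 784 + 3 194 + 2 706 + 4 208 + 4 058 + 2 722 = 34 814
65+: 1 981 + 1 201 = 3 182
Youth dependency ratio = 14 080 / 34 814 × 100 = 40.4
Old-age dependency ratio = 3 182 / 34 814 × 100 = 9.1
Total dependency ratio = (14 080 + 3 182) / 34 814 × 100 = 17 262 / 34 814 × 100 = 49.6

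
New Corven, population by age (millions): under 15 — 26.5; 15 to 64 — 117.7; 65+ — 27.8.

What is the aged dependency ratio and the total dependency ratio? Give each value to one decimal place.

Old-age dependency ratio: 23.6
Total dependency ratio: 46.1

Old-age dependency ratio = 27.8 / 117.7 × 100 = 23.6
Total dependency ratio = (26.5 + 27.8) / 117.7 × 100 = 54.3 / 117.7 × 100 = 46.1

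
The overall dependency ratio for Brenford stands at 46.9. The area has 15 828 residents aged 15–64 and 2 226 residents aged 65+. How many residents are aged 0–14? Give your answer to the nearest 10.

Total dependency ratio = (youth + elderly) / working-age × 100
46.9 = (Y + 2 226) / 15 828 × 100
⇒ 5 200

Aged 0–14: 5 200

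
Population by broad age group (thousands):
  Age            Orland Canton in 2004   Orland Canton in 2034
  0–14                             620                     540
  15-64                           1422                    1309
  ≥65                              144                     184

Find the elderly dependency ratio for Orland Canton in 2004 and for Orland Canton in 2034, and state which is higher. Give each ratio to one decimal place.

Orland Canton in 2004: 144 / 1422 × 100 = 10.1
Orland Canton in 2034: 184 / 1309 × 100 = 14.1

Orland Canton in 2004: 10.1
Orland Canton in 2034: 14.1
Higher: Orland Canton in 2034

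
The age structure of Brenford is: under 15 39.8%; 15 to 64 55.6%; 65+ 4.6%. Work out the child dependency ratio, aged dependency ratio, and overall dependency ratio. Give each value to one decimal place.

Youth dependency ratio = 39.8 / 55.6 × 100 = 71.6
Old-age dependency ratio = 4.6 / 55.6 × 100 = 8.3
Total dependency ratio = (39.8 + 4.6) / 55.6 × 100 = 44.4 / 55.6 × 100 = 79.9

Youth dependency ratio: 71.6
Old-age dependency ratio: 8.3
Total dependency ratio: 79.9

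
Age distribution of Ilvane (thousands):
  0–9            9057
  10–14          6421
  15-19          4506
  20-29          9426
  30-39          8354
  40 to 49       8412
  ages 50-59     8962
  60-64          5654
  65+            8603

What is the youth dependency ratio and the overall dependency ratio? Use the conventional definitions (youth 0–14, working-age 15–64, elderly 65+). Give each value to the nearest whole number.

Youth dependency ratio: 34
Total dependency ratio: 53

0–14: 9057 + 6421 = 15478
15–64: 4506 + 9426 + 8354 + 8412 + 8962 + 5654 = 45314
65+: 8603
Youth dependency ratio = 15478 / 45314 × 100 = 34
Total dependency ratio = (15478 + 8603) / 45314 × 100 = 24081 / 45314 × 100 = 53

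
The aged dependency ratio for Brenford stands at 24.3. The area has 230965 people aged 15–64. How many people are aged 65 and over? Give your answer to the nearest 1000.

Aged 65 and over: 56000

Old-age dependency ratio = elderly / working-age × 100
24.3 = E / 230965 × 100
⇒ 56000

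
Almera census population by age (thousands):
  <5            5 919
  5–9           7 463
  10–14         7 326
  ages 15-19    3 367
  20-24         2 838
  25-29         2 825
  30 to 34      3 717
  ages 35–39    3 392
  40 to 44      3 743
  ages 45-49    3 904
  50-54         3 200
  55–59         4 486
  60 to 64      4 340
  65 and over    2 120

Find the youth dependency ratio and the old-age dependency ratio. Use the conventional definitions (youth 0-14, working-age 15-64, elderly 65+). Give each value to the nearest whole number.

0–14: 5 919 + 7 463 + 7 326 = 20 708
15–64: 3 367 + 2 838 + 2 825 + 3 717 + 3 392 + 3 743 + 3 904 + 3 200 + 4 486 + 4 340 = 35 812
65+: 2 120
Youth dependency ratio = 20 708 / 35 812 × 100 = 58
Old-age dependency ratio = 2 120 / 35 812 × 100 = 6

Youth dependency ratio: 58
Old-age dependency ratio: 6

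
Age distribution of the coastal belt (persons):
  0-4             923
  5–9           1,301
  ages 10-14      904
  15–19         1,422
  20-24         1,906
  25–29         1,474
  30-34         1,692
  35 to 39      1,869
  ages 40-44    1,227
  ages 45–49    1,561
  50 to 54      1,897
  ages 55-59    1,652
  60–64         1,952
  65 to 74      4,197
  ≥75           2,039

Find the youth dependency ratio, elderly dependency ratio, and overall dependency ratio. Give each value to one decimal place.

0–14: 923 + 1,301 + 904 = 3,128
15–64: 1,422 + 1,906 + 1,474 + 1,692 + 1,869 + 1,227 + 1,561 + 1,897 + 1,652 + 1,952 = 16,652
65+: 4,197 + 2,039 = 6,236
Youth dependency ratio = 3,128 / 16,652 × 100 = 18.8
Old-age dependency ratio = 6,236 / 16,652 × 100 = 37.4
Total dependency ratio = (3,128 + 6,236) / 16,652 × 100 = 9,364 / 16,652 × 100 = 56.2

Youth dependency ratio: 18.8
Old-age dependency ratio: 37.4
Total dependency ratio: 56.2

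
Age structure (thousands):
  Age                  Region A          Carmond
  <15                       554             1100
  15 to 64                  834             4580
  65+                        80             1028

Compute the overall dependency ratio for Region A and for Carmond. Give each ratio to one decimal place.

Region A: 76.0
Carmond: 46.5

Region A: (554 + 80) / 834 × 100 = 634 / 834 × 100 = 76.0
Carmond: (1100 + 1028) / 4580 × 100 = 2128 / 4580 × 100 = 46.5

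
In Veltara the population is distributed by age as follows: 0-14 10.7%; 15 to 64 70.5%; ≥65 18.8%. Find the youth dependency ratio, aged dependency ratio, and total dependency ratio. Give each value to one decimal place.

Youth dependency ratio = 10.7 / 70.5 × 100 = 15.2
Old-age dependency ratio = 18.8 / 70.5 × 100 = 26.7
Total dependency ratio = (10.7 + 18.8) / 70.5 × 100 = 29.5 / 70.5 × 100 = 41.8

Youth dependency ratio: 15.2
Old-age dependency ratio: 26.7
Total dependency ratio: 41.8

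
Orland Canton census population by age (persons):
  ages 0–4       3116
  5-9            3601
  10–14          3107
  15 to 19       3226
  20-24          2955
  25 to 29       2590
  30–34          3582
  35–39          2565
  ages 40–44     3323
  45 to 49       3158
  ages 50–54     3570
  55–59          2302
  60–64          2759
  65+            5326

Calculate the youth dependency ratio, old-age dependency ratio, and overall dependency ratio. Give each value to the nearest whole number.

0–14: 3116 + 3601 + 3107 = 9824
15–64: 3226 + 2955 + 2590 + 3582 + 2565 + 3323 + 3158 + 3570 + 2302 + 2759 = 30030
65+: 5326
Youth dependency ratio = 9824 / 30030 × 100 = 33
Old-age dependency ratio = 5326 / 30030 × 100 = 18
Total dependency ratio = (9824 + 5326) / 30030 × 100 = 15150 / 30030 × 100 = 50

Youth dependency ratio: 33
Old-age dependency ratio: 18
Total dependency ratio: 50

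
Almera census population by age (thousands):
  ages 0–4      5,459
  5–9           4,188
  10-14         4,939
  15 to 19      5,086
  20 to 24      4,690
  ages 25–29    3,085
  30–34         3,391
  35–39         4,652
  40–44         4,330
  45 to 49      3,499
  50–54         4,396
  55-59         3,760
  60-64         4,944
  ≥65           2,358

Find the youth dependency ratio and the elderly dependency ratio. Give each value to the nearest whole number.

0–14: 5,459 + 4,188 + 4,939 = 14,586
15–64: 5,086 + 4,690 + 3,085 + 3,391 + 4,652 + 4,330 + 3,499 + 4,396 + 3,760 + 4,944 = 41,833
65+: 2,358
Youth dependency ratio = 14,586 / 41,833 × 100 = 35
Old-age dependency ratio = 2,358 / 41,833 × 100 = 6

Youth dependency ratio: 35
Old-age dependency ratio: 6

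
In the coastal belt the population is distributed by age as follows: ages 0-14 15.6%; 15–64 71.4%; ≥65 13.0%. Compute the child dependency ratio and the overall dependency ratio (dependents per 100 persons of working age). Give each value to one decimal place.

Youth dependency ratio: 21.8
Total dependency ratio: 40.1

Youth dependency ratio = 15.6 / 71.4 × 100 = 21.8
Total dependency ratio = (15.6 + 13.0) / 71.4 × 100 = 28.6 / 71.4 × 100 = 40.1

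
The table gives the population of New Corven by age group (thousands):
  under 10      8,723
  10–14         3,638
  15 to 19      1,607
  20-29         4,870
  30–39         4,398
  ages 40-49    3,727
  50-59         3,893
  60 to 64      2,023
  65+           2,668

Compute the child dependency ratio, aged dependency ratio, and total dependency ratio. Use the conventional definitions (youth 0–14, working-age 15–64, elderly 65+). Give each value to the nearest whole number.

0–14: 8,723 + 3,638 = 12,361
15–64: 1,607 + 4,870 + 4,398 + 3,727 + 3,893 + 2,023 = 20,518
65+: 2,668
Youth dependency ratio = 12,361 / 20,518 × 100 = 60
Old-age dependency ratio = 2,668 / 20,518 × 100 = 13
Total dependency ratio = (12,361 + 2,668) / 20,518 × 100 = 15,029 / 20,518 × 100 = 73

Youth dependency ratio: 60
Old-age dependency ratio: 13
Total dependency ratio: 73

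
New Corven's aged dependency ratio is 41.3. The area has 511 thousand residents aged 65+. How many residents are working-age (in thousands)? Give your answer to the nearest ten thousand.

Working-age: 1240

Old-age dependency ratio = elderly / working-age × 100
41.3 = 511 / W × 100
⇒ 1240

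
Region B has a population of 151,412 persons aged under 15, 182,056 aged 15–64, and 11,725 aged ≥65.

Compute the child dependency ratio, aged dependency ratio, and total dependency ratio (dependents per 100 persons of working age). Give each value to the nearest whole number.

Youth dependency ratio: 83
Old-age dependency ratio: 6
Total dependency ratio: 90

Youth dependency ratio = 151,412 / 182,056 × 100 = 83
Old-age dependency ratio = 11,725 / 182,056 × 100 = 6
Total dependency ratio = (151,412 + 11,725) / 182,056 × 100 = 163,137 / 182,056 × 100 = 90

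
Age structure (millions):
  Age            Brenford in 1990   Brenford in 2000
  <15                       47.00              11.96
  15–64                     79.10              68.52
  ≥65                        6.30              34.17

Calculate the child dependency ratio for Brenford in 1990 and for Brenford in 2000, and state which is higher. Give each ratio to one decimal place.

Brenford in 1990: 59.4
Brenford in 2000: 17.5
Higher: Brenford in 1990

Brenford in 1990: 47.00 / 79.10 × 100 = 59.4
Brenford in 2000: 11.96 / 68.52 × 100 = 17.5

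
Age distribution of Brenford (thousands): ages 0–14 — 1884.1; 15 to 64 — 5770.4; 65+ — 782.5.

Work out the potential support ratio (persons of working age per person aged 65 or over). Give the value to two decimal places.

Potential support ratio: 7.37

Potential support ratio = 5770.4 / 782.5 = 7.37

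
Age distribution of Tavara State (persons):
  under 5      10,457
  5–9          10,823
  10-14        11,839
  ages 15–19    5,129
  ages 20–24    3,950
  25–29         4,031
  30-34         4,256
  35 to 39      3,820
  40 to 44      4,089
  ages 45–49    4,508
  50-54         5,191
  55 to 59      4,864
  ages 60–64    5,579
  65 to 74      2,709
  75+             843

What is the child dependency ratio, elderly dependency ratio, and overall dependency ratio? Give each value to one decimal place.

Youth dependency ratio: 72.9
Old-age dependency ratio: 7.8
Total dependency ratio: 80.7

0–14: 10,457 + 10,823 + 11,839 = 33,119
15–64: 5,129 + 3,950 + 4,031 + 4,256 + 3,820 + 4,089 + 4,508 + 5,191 + 4,864 + 5,579 = 45,417
65+: 2,709 + 843 = 3,552
Youth dependency ratio = 33,119 / 45,417 × 100 = 72.9
Old-age dependency ratio = 3,552 / 45,417 × 100 = 7.8
Total dependency ratio = (33,119 + 3,552) / 45,417 × 100 = 36,671 / 45,417 × 100 = 80.7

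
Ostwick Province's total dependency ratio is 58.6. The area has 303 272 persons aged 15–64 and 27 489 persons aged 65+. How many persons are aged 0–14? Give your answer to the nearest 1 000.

Total dependency ratio = (youth + elderly) / working-age × 100
58.6 = (Y + 27 489) / 303 272 × 100
⇒ 150 000

Aged 0–14: 150 000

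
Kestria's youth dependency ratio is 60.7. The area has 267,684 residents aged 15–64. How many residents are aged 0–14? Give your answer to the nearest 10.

Youth dependency ratio = youth / working-age × 100
60.7 = Y / 267,684 × 100
⇒ 162,480

Aged 0–14: 162,480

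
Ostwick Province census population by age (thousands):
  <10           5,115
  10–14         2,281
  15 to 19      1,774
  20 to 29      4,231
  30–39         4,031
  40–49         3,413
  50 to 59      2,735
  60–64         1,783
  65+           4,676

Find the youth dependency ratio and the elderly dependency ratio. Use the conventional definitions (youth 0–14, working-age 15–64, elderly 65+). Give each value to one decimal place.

Youth dependency ratio: 41.2
Old-age dependency ratio: 26.0

0–14: 5,115 + 2,281 = 7,396
15–64: 1,774 + 4,231 + 4,031 + 3,413 + 2,735 + 1,783 = 17,967
65+: 4,676
Youth dependency ratio = 7,396 / 17,967 × 100 = 41.2
Old-age dependency ratio = 4,676 / 17,967 × 100 = 26.0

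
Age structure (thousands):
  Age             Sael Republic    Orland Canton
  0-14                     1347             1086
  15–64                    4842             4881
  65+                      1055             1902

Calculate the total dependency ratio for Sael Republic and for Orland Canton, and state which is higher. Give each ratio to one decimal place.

Sael Republic: (1347 + 1055) / 4842 × 100 = 2402 / 4842 × 100 = 49.6
Orland Canton: (1086 + 1902) / 4881 × 100 = 2988 / 4881 × 100 = 61.2

Sael Republic: 49.6
Orland Canton: 61.2
Higher: Orland Canton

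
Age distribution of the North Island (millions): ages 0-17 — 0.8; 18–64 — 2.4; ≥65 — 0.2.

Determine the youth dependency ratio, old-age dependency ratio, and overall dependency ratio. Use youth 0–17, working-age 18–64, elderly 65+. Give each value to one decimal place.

Youth dependency ratio = 0.8 / 2.4 × 100 = 33.3
Old-age dependency ratio = 0.2 / 2.4 × 100 = 8.3
Total dependency ratio = (0.8 + 0.2) / 2.4 × 100 = 1.0 / 2.4 × 100 = 41.7

Youth dependency ratio: 33.3
Old-age dependency ratio: 8.3
Total dependency ratio: 41.7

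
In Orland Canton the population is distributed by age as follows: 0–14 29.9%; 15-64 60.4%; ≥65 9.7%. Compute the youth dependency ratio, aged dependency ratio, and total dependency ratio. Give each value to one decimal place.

Youth dependency ratio: 49.5
Old-age dependency ratio: 16.1
Total dependency ratio: 65.6

Youth dependency ratio = 29.9 / 60.4 × 100 = 49.5
Old-age dependency ratio = 9.7 / 60.4 × 100 = 16.1
Total dependency ratio = (29.9 + 9.7) / 60.4 × 100 = 39.6 / 60.4 × 100 = 65.6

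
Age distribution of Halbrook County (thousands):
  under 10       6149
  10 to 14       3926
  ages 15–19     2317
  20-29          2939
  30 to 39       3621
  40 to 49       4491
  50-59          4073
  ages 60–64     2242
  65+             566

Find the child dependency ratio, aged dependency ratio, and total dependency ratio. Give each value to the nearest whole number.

Youth dependency ratio: 51
Old-age dependency ratio: 3
Total dependency ratio: 54

0–14: 6149 + 3926 = 10075
15–64: 2317 + 2939 + 3621 + 4491 + 4073 + 2242 = 19683
65+: 566
Youth dependency ratio = 10075 / 19683 × 100 = 51
Old-age dependency ratio = 566 / 19683 × 100 = 3
Total dependency ratio = (10075 + 566) / 19683 × 100 = 10641 / 19683 × 100 = 54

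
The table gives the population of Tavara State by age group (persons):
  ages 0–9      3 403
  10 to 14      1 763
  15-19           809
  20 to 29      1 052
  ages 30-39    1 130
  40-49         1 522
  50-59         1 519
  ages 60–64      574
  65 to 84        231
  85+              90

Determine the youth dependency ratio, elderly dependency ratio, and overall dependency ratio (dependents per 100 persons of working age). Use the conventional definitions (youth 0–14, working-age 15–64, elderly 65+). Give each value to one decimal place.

Youth dependency ratio: 78.2
Old-age dependency ratio: 4.9
Total dependency ratio: 83.1

0–14: 3 403 + 1 763 = 5 166
15–64: 809 + 1 052 + 1 130 + 1 522 + 1 519 + 574 = 6 606
65+: 231 + 90 = 321
Youth dependency ratio = 5 166 / 6 606 × 100 = 78.2
Old-age dependency ratio = 321 / 6 606 × 100 = 4.9
Total dependency ratio = (5 166 + 321) / 6 606 × 100 = 5 487 / 6 606 × 100 = 83.1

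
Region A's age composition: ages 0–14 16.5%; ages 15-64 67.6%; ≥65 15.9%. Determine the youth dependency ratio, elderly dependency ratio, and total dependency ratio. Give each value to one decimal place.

Youth dependency ratio = 16.5 / 67.6 × 100 = 24.4
Old-age dependency ratio = 15.9 / 67.6 × 100 = 23.5
Total dependency ratio = (16.5 + 15.9) / 67.6 × 100 = 32.4 / 67.6 × 100 = 47.9

Youth dependency ratio: 24.4
Old-age dependency ratio: 23.5
Total dependency ratio: 47.9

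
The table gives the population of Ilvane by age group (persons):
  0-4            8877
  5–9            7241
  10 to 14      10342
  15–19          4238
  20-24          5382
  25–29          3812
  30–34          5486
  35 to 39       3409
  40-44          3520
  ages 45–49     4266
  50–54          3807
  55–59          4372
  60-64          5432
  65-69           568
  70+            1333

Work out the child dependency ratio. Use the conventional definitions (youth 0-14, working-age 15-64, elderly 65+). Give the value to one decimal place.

0–14: 8877 + 7241 + 10342 = 26460
15–64: 4238 + 5382 + 3812 + 5486 + 3409 + 3520 + 4266 + 3807 + 4372 + 5432 = 43724
65+: 568 + 1333 = 1901
Youth dependency ratio = 26460 / 43724 × 100 = 60.5

Youth dependency ratio: 60.5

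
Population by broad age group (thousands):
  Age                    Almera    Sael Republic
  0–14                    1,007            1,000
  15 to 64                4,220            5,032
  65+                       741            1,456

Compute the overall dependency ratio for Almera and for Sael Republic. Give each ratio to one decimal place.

Almera: (1,007 + 741) / 4,220 × 100 = 1,748 / 4,220 × 100 = 41.4
Sael Republic: (1,000 + 1,456) / 5,032 × 100 = 2,456 / 5,032 × 100 = 48.8

Almera: 41.4
Sael Republic: 48.8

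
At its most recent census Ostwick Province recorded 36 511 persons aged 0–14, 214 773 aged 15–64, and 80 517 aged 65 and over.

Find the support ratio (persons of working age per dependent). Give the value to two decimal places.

Support ratio: 1.84

Support ratio = 214 773 / (36 511 + 80 517) = 214 773 / 117 028 = 1.84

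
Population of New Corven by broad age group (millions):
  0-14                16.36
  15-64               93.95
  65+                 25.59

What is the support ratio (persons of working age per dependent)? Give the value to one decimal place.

Support ratio = 93.95 / (16.36 + 25.59) = 93.95 / 41.95 = 2.2

Support ratio: 2.2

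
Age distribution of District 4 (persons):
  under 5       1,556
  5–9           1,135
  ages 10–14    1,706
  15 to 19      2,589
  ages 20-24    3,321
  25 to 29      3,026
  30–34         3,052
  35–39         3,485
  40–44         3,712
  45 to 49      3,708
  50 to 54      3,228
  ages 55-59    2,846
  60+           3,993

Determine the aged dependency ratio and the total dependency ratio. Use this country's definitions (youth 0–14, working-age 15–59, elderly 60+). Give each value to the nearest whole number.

0–14: 1,556 + 1,135 + 1,706 = 4,397
15–59: 2,589 + 3,321 + 3,026 + 3,052 + 3,485 + 3,712 + 3,708 + 3,228 + 2,846 = 28,967
60+: 3,993
Old-age dependency ratio = 3,993 / 28,967 × 100 = 14
Total dependency ratio = (4,397 + 3,993) / 28,967 × 100 = 8,390 / 28,967 × 100 = 29

Old-age dependency ratio: 14
Total dependency ratio: 29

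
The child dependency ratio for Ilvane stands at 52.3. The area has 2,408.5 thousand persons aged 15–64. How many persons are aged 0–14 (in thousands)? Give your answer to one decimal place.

Youth dependency ratio = youth / working-age × 100
52.3 = Y / 2,408.5 × 100
⇒ 1,259.6

Aged 0–14: 1,259.6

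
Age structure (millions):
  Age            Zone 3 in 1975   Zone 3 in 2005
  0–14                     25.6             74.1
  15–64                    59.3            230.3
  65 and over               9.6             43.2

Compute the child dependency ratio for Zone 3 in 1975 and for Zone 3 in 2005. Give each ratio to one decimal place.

Zone 3 in 1975: 25.6 / 59.3 × 100 = 43.2
Zone 3 in 2005: 74.1 / 230.3 × 100 = 32.2

Zone 3 in 1975: 43.2
Zone 3 in 2005: 32.2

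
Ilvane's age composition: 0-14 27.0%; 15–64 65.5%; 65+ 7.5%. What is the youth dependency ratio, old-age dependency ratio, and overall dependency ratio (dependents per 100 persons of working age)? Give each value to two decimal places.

Youth dependency ratio: 41.22
Old-age dependency ratio: 11.45
Total dependency ratio: 52.67

Youth dependency ratio = 27.0 / 65.5 × 100 = 41.22
Old-age dependency ratio = 7.5 / 65.5 × 100 = 11.45
Total dependency ratio = (27.0 + 7.5) / 65.5 × 100 = 34.5 / 65.5 × 100 = 52.67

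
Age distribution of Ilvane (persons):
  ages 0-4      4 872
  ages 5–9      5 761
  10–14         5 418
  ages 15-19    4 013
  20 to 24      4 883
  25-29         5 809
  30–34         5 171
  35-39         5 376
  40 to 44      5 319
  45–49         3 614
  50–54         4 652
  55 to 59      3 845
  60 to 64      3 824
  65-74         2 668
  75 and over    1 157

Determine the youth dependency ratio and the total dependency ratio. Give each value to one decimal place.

Youth dependency ratio: 34.5
Total dependency ratio: 42.7

0–14: 4 872 + 5 761 + 5 418 = 16 051
15–64: 4 013 + 4 883 + 5 809 + 5 171 + 5 376 + 5 319 + 3 614 + 4 652 + 3 845 + 3 824 = 46 506
65+: 2 668 + 1 157 = 3 825
Youth dependency ratio = 16 051 / 46 506 × 100 = 34.5
Total dependency ratio = (16 051 + 3 825) / 46 506 × 100 = 19 876 / 46 506 × 100 = 42.7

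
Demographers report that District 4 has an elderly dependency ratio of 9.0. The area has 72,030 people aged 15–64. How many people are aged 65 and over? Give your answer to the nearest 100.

Aged 65 and over: 6,500

Old-age dependency ratio = elderly / working-age × 100
9.0 = E / 72,030 × 100
⇒ 6,500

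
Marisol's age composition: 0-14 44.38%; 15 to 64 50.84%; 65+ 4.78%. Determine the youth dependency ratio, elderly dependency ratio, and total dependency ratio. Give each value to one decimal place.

Youth dependency ratio: 87.3
Old-age dependency ratio: 9.4
Total dependency ratio: 96.7

Youth dependency ratio = 44.38 / 50.84 × 100 = 87.3
Old-age dependency ratio = 4.78 / 50.84 × 100 = 9.4
Total dependency ratio = (44.38 + 4.78) / 50.84 × 100 = 49.16 / 50.84 × 100 = 96.7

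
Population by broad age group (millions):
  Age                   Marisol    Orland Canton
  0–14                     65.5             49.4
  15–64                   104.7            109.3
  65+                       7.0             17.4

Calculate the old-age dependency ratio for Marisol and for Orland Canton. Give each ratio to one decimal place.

Marisol: 6.7
Orland Canton: 15.9

Marisol: 7.0 / 104.7 × 100 = 6.7
Orland Canton: 17.4 / 109.3 × 100 = 15.9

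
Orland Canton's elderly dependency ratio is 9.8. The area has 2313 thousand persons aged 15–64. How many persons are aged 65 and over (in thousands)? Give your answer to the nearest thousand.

Old-age dependency ratio = elderly / working-age × 100
9.8 = E / 2313 × 100
⇒ 227

Aged 65 and over: 227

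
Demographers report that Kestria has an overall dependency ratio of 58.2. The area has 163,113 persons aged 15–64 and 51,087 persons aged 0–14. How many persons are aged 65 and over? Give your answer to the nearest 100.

Total dependency ratio = (youth + elderly) / working-age × 100
58.2 = (51,087 + E) / 163,113 × 100
⇒ 43,800

Aged 65 and over: 43,800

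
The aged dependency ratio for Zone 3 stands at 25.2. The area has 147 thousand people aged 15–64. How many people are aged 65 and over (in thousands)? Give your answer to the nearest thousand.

Old-age dependency ratio = elderly / working-age × 100
25.2 = E / 147 × 100
⇒ 37

Aged 65 and over: 37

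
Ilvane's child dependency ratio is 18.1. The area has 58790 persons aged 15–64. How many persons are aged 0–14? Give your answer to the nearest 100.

Youth dependency ratio = youth / working-age × 100
18.1 = Y / 58790 × 100
⇒ 10600

Aged 0–14: 10600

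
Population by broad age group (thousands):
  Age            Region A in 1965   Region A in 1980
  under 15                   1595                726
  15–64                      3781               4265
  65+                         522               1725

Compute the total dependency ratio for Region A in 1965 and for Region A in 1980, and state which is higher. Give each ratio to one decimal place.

Region A in 1965: 56.0
Region A in 1980: 57.5
Higher: Region A in 1980

Region A in 1965: (1595 + 522) / 3781 × 100 = 2117 / 3781 × 100 = 56.0
Region A in 1980: (726 + 1725) / 4265 × 100 = 2451 / 4265 × 100 = 57.5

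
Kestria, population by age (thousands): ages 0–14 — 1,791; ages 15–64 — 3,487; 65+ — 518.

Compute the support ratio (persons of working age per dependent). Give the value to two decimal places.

Support ratio: 1.51

Support ratio = 3,487 / (1,791 + 518) = 3,487 / 2,309 = 1.51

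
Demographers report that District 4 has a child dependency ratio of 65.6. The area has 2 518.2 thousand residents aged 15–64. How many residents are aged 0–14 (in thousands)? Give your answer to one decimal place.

Youth dependency ratio = youth / working-age × 100
65.6 = Y / 2 518.2 × 100
⇒ 1 651.9

Aged 0–14: 1 651.9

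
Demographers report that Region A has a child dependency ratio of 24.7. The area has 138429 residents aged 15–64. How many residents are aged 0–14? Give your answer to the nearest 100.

Aged 0–14: 34200

Youth dependency ratio = youth / working-age × 100
24.7 = Y / 138429 × 100
⇒ 34200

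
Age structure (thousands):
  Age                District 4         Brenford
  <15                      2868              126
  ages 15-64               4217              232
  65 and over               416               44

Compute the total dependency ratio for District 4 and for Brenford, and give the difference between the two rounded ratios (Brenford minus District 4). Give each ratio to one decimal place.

District 4: (2868 + 416) / 4217 × 100 = 3284 / 4217 × 100 = 77.9
Brenford: (126 + 44) / 232 × 100 = 170 / 232 × 100 = 73.3

District 4: 77.9
Brenford: 73.3
Difference: -4.6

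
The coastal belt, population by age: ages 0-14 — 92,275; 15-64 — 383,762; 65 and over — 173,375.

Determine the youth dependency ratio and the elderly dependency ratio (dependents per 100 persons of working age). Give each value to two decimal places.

Youth dependency ratio = 92,275 / 383,762 × 100 = 24.04
Old-age dependency ratio = 173,375 / 383,762 × 100 = 45.18

Youth dependency ratio: 24.04
Old-age dependency ratio: 45.18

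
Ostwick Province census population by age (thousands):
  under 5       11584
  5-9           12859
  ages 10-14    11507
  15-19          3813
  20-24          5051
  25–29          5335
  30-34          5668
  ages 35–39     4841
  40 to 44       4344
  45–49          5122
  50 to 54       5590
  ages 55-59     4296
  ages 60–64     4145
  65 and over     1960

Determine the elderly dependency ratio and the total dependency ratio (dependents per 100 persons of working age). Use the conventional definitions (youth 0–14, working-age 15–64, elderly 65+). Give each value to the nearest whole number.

0–14: 11584 + 12859 + 11507 = 35950
15–64: 3813 + 5051 + 5335 + 5668 + 4841 + 4344 + 5122 + 5590 + 4296 + 4145 = 48205
65+: 1960
Old-age dependency ratio = 1960 / 48205 × 100 = 4
Total dependency ratio = (35950 + 1960) / 48205 × 100 = 37910 / 48205 × 100 = 79

Old-age dependency ratio: 4
Total dependency ratio: 79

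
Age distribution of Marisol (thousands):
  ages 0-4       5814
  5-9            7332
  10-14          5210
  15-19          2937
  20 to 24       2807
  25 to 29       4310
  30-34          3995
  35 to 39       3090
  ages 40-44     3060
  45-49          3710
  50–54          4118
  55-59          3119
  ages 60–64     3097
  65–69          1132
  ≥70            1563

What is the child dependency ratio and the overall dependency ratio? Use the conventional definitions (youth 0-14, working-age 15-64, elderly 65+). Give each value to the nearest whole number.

Youth dependency ratio: 54
Total dependency ratio: 61

0–14: 5814 + 7332 + 5210 = 18356
15–64: 2937 + 2807 + 4310 + 3995 + 3090 + 3060 + 3710 + 4118 + 3119 + 3097 = 34243
65+: 1132 + 1563 = 2695
Youth dependency ratio = 18356 / 34243 × 100 = 54
Total dependency ratio = (18356 + 2695) / 34243 × 100 = 21051 / 34243 × 100 = 61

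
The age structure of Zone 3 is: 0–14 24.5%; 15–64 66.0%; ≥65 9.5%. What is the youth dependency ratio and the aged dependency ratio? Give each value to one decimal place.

Youth dependency ratio = 24.5 / 66.0 × 100 = 37.1
Old-age dependency ratio = 9.5 / 66.0 × 100 = 14.4

Youth dependency ratio: 37.1
Old-age dependency ratio: 14.4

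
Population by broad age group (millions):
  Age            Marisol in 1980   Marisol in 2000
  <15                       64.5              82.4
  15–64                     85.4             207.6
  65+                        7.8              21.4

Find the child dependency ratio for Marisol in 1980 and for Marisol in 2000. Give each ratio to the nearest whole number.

Marisol in 1980: 76
Marisol in 2000: 40

Marisol in 1980: 64.5 / 85.4 × 100 = 76
Marisol in 2000: 82.4 / 207.6 × 100 = 40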